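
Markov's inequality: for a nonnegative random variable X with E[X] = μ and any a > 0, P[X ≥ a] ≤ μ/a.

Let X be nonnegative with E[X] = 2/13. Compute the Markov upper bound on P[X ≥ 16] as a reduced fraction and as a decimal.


μ = E[X] = 2/13, a = 16.
Markov: P[X ≥ 16] ≤ μ/a = (2/13)/16 = 1/104.
Numerically: ≈ 0.009615.
(Since a = 16 > μ = 0.153846, the bound 1/104 is < 1 and informative.)

P[X ≥ 16] ≤ 1/104 ≈ 0.009615.


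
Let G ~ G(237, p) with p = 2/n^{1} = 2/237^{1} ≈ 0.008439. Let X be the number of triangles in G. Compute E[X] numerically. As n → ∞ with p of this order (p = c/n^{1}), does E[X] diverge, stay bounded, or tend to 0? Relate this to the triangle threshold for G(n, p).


Number of potential triangles: C(237, 3) = 2190670.
Each occurs with probability p³ ≈ (0.008439)³ ≈ 6.009591e-07.
By linearity: E[X] = C(237, 3)·p³ ≈ 2190670 · 6.009591e-07 ≈ 1.3165.
Here α = 1, so p = 2/n is exactly at the triangle threshold p ~ 1/n. Asymptotically E[X] → c³/6 = 2³/6 = 4/3 ≈ 1.3333, a bounded constant. In this regime the triangle count is asymptotically Poisson(c³/6).

E[X] ≈ 1.3165; in regime p = Θ(1/n^{1}) E[X] stays bounded (at the triangle threshold p ~ 1/n).


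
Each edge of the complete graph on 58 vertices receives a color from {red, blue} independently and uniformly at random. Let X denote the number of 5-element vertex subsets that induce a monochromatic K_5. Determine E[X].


Let X = Σ_S X_S over the C(58, 5) = 4582116 subsets S of size 5, where X_S = 1 if the K_5 on S is monochromatic.
For a fixed S, the K_5 on S has C(5, 2) = 10 edges. P[all 10 edges red] = (1/2)^10, and likewise for blue, so P[monochromatic] = 2·(1/2)^10 = 2^{1 − 10} = 1/512.
By linearity: E[X] = C(58, 5) · 2^{1 − 10} = 4582116 · 1/512 = 1145529/128.
Numerically: E[X] ≈ 8949.445.

E[X] = C(58,5)·2^(1−C(5,2)) = 1145529/128 ≈ 8949.445.


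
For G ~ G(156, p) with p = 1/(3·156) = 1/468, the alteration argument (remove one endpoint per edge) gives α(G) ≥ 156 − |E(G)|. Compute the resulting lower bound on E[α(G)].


E[|E(G)|] = C(156, 2)·p = 12090 · (1/468) = 155/6.
E[α(G)] ≥ n − E[|E(G)|] = 156 − 155/6 = 781/6.
Numerically: ≈ 130.1667.
(This is only a lower bound; the true E[α(G)] may be larger.)

E[α(G)] ≥ 781/6 ≈ 130.1667.


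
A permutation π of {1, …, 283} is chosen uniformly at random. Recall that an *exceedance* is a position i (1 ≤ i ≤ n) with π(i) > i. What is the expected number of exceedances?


Write X = Σ_{i=1}^{283} X_i, where X_i = 1_{π(i) > i}.
For each fixed i, π(i) is uniform over {1, …, 283} (marginal of a uniform permutation), so P[π(i) > i] = (n − i)/n. Summing: Σ_{i=1}^{283} (n − i)/n = (0 + 1 + … + 282)/283 = 283(283 − 1)/(2·283) = (283 − 1)/2.
Hence E[X] = Σ_{i=1}^{283} (283 − i)/283 = 141 ≈ 141.00000.

E[X] = 141 = 141.00000.


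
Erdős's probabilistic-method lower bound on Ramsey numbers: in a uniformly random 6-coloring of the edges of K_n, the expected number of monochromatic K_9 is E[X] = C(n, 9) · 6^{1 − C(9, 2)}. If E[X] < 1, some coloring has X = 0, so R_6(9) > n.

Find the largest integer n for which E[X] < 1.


We need C(n, 9) · 6^{1 − 36} < 1, i.e. C(n, 9) < 6^{36 − 1} = 1719070799748422591028658176.
Check values of n near the boundary:
  n = 4402: C(4402, 9) = 1696419745356657449393393700; 1696419745356657449393393700 < 1719070799748422591028658176? YES
  n = 4403: C(4403, 9) = 1699894433046281918452233150; 1699894433046281918452233150 < 1719070799748422591028658176? YES
  n = 4404: C(4404, 9) = 1703375445537161676647015880; 1703375445537161676647015880 < 1719070799748422591028658176? YES
  n = 4405: C(4405, 9) = 1706862792900636302463627150; 1706862792900636302463627150 < 1719070799748422591028658176? YES
  n = 4406: C(4406, 9) = 1710356485221788389505285700; 1710356485221788389505285700 < 1719070799748422591028658176? YES
  n = 4407: C(4407, 9) = 1713856532599459170657070050; 1713856532599459170657070050 < 1719070799748422591028658176? YES
  n = 4408: C(4408, 9) = 1717362945146264156457459600; 1717362945146264156457459600 < 1719070799748422591028658176? YES
  n = 4409: C(4409, 9) = 1720875732988608787686577131; 1720875732988608787686577131 < 1719070799748422591028658176? NO
  n = 4410: C(4410, 9) = 1724394906266704102180823710; 1724394906266704102180823710 < 1719070799748422591028658176? NO
The largest n with C(n, 9) < 1719070799748422591028658176 is n = 4408 (where E[X] = 35778394690547169926197075/35813974994758803979763712 ≈ 0.999007). Hence R_6(9) > 4408, i.e. R_6(9) ≥ 4409.

Largest n = 4408; hence R_6(9) > 4408.


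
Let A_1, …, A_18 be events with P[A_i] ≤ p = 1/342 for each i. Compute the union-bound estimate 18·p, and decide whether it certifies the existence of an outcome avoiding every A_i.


Union bound: P[∪_{i=1}^{18} A_i] ≤ Σ_i P[A_i] ≤ 18·p = 18·(1/342) = 1/19.
Numerically: 1/19 ≈ 0.053.
Is 1/19 < 1? YES.
Since P[∪ A_i] ≤ 1/19 < 1, the complement has P[∩ A_i^c] ≥ 1 − 1/19 = 18/19 > 0, so some outcome avoids every A_i.

18·p = 1/19 ≈ 0.053; existence CERTIFIED by the union bound.


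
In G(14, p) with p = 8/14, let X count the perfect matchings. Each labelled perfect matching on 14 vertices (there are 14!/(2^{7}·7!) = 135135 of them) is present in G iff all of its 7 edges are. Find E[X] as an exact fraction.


K_14 has 14!/(2^{7}·7!) = 135135 labelled perfect matchings.
For each such perfect matching H, let X_H = 1 if all 7 edges of H are present in G. Then P[X_H = 1] = p^{7} = (4/7)^{7} = 16384/823543.
By linearity: E[X] = Σ_H E[X_H] = 135135 · p^{7} = 135135 · 16384/823543 = 316293120/117649.
Numerically: E[X] ≈ 2688.45.

E[X] = 135135 · (4/7)^{7} = 316293120/117649 ≈ 2688.45.


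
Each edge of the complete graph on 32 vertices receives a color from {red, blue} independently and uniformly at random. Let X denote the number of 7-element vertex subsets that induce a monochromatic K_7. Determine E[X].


Let X = Σ_S X_S over the C(32, 7) = 3365856 subsets S of size 7, where X_S = 1 if the K_7 on S is monochromatic.
For a fixed S, the K_7 on S has C(7, 2) = 21 edges. P[all 21 edges red] = (1/2)^21, and likewise for blue, so P[monochromatic] = 2·(1/2)^21 = 2^{1 − 21} = 1/1048576.
By linearity: E[X] = C(32, 7) · 2^{1 − 21} = 3365856 · 1/1048576 = 105183/32768.
Numerically: E[X] ≈ 3.209930.

E[X] = C(32,7)·2^(1−C(7,2)) = 105183/32768 ≈ 3.209930.


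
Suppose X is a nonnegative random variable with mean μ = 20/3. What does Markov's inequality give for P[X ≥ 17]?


μ = E[X] = 20/3, a = 17.
Markov: P[X ≥ 17] ≤ μ/a = (20/3)/17 = 20/51.
Numerically: ≈ 0.392157.
(Since a = 17 > μ = 6.666667, the bound 20/51 is < 1 and informative.)

P[X ≥ 17] ≤ 20/51 ≈ 0.392157.


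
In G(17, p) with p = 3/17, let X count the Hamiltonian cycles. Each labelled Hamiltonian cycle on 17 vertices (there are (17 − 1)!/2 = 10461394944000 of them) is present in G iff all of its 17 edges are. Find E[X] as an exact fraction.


K_17 has (17 − 1)!/2 = 10461394944000 labelled Hamiltonian cycles.
For each such Hamiltonian cycle H, let X_H = 1 if all 17 edges of H are present in G. Then P[X_H = 1] = p^{17} = (3/17)^{17} = 129140163/827240261886336764177.
Summing the indicators: E[X] = Σ_H E[X_H] = 10461394944000 · p^{17} = 10461394944000 · 129140163/827240261886336764177 = 1350986248275535872000/827240261886336764177.
Numerically: E[X] ≈ 1.6331.

E[X] = 10461394944000 · (3/17)^{17} = 1350986248275535872000/827240261886336764177 ≈ 1.6331.


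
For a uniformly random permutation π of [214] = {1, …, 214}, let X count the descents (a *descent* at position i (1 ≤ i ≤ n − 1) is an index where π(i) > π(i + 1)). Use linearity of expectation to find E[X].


Write X = Σ X_I over i = 1, …, 213, with X_I the indicator of one descent.
There are 213 indicators.
For each fixed i, the pair (π(i), π(i+1)) is a uniformly random ordered pair of distinct values from {1, …, 214}; by symmetry P[π(i) > π(i+1)] = 1/2.
By linearity: E[X] = 213 · (1/2) = (214 − 1) · (1/2) = 213/2 ≈ 106.5000.

E[X] = 213/2 = 106.5000.


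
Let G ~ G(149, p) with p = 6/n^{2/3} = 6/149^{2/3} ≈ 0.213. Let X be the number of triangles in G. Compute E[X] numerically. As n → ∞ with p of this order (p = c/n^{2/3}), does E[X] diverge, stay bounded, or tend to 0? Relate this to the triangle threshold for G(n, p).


Number of potential triangles: C(149, 3) = 540274.
Each occurs with probability p³ ≈ (0.213)³ ≈ 9.72929e-03.
By linearity: E[X] = C(149, 3)·p³ ≈ 540274 · 9.72929e-03 ≈ 5256.483.
Since α = 2/3 < 1, p = c/n^{2/3} ≫ 1/n is above the triangle threshold p ~ 1/n. Asymptotically E[X] ~ (c³/6)·n^{3(1−α)} = (6³/6)·n^{1} → ∞; triangles are abundant w.h.p.

E[X] ≈ 5256.483; in regime p = Θ(1/n^{2/3}) E[X] diverges (above the triangle threshold p ~ 1/n).


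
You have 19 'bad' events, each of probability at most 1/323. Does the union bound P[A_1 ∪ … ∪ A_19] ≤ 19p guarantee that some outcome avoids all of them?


Union bound: P[∪_{i=1}^{19} A_i] ≤ Σ_i P[A_i] ≤ 19·p = 19·(1/323) = 1/17.
Numerically: 1/17 ≈ 0.0588.
Is 1/17 < 1? YES.
Since P[∪ A_i] ≤ 1/17 < 1, the complement has P[∩ A_i^c] ≥ 1 − 1/17 = 16/17 > 0, so some outcome avoids every A_i.

19·p = 1/17 ≈ 0.0588; existence CERTIFIED by the union bound.


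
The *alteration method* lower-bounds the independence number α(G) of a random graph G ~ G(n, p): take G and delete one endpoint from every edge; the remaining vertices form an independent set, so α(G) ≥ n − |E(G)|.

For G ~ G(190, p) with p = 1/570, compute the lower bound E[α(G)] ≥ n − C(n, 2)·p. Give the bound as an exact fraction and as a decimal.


E[|E(G)|] = C(190, 2)·p = 17955 · (1/570) = 63/2.
E[α(G)] ≥ n − E[|E(G)|] = 190 − 63/2 = 317/2.
Numerically: ≈ 158.500.
(This is only a lower bound; the true E[α(G)] may be larger.)

E[α(G)] ≥ 317/2 ≈ 158.500.


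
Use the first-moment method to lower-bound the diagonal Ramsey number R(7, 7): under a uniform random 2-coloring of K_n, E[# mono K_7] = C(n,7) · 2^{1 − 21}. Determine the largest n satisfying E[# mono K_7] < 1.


We need C(n, 7) · 2^{1 − 21} < 1, i.e. C(n, 7) < 2^{21 − 1} = 1048576.
Check values of n near the boundary:
  n = 21: C(21, 7) = 116280; 116280 < 1048576? YES
  n = 22: C(22, 7) = 170544; 170544 < 1048576? YES
  n = 23: C(23, 7) = 245157; 245157 < 1048576? YES
  n = 24: C(24, 7) = 346104; 346104 < 1048576? YES
  n = 25: C(25, 7) = 480700; 480700 < 1048576? YES
  n = 26: C(26, 7) = 657800; 657800 < 1048576? YES
  n = 27: C(27, 7) = 888030; 888030 < 1048576? YES
  n = 28: C(28, 7) = 1184040; 1184040 < 1048576? NO
  n = 29: C(29, 7) = 1560780; 1560780 < 1048576? NO
  n = 30: C(30, 7) = 2035800; 2035800 < 1048576? NO
The largest n with C(n, 7) < 1048576 is n = 27 (where E[X] = 444015/524288 ≈ 0.8468914). Hence R(7, 7) > 27, i.e. R(7, 7) ≥ 28.

Largest n = 27; hence R(7, 7) > 27.


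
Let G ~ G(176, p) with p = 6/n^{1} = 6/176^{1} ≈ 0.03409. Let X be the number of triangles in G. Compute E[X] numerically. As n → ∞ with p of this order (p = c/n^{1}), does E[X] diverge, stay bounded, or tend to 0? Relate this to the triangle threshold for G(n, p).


Number of potential triangles: C(176, 3) = 893200.
Each occurs with probability p³ ≈ (0.03409)³ ≈ 3.962012e-05.
By linearity: E[X] = C(176, 3)·p³ ≈ 893200 · 3.962012e-05 ≈ 35.3887.
Here α = 1, so p = 6/n is exactly at the triangle threshold p ~ 1/n. Asymptotically E[X] → c³/6 = 6³/6 = 36 ≈ 36.0000, a bounded constant. In this regime the triangle count is asymptotically Poisson(c³/6).

E[X] ≈ 35.3887; in regime p = Θ(1/n^{1}) E[X] stays bounded (at the triangle threshold p ~ 1/n).


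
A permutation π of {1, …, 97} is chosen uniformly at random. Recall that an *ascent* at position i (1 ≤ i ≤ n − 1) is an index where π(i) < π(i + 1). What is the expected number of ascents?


Write X = Σ X_I over i = 1, …, 96, with X_I the indicator of one ascent.
There are 96 indicators.
For each fixed i, the pair (π(i), π(i+1)) is a uniformly random ordered pair of distinct values from {1, …, 97}; by symmetry P[π(i) < π(i+1)] = 1/2.
By linearity: E[X] = 96 · (1/2) = (97 − 1) · (1/2) = 48 ≈ 48.00000.

E[X] = 48 = 48.00000.


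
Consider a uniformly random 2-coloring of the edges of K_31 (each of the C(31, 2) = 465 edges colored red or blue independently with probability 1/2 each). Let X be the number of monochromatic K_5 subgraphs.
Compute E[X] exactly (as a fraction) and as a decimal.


Let X = Σ_S X_S over the C(31, 5) = 169911 subsets S of size 5, where X_S = 1 if the K_5 on S is monochromatic.
For a fixed S, the K_5 on S has C(5, 2) = 10 edges. P[all 10 edges red] = (1/2)^10, and likewise for blue, so P[monochromatic] = 2·(1/2)^10 = 2^{1 − 10} = 1/512.
By linearity: E[X] = C(31, 5) · 2^{1 − 10} = 169911 · 1/512 = 169911/512.
Numerically: E[X] ≈ 331.857.

E[X] = C(31,5)·2^(1−C(5,2)) = 169911/512 ≈ 331.857.


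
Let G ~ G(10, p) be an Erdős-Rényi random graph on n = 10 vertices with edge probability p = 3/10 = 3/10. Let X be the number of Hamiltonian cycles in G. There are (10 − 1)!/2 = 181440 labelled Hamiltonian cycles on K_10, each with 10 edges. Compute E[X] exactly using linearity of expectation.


K_10 has (10 − 1)!/2 = 181440 labelled Hamiltonian cycles.
For each such Hamiltonian cycle H, let X_H = 1 if all 10 edges of H are present in G. Then P[X_H = 1] = p^{10} = (3/10)^{10} = 59049/10000000000.
By linearity of expectation: E[X] = Σ_H E[X_H] = 181440 · p^{10} = 181440 · 59049/10000000000 = 33480783/31250000.
Numerically: E[X] ≈ 1.0714.

E[X] = 181440 · (3/10)^{10} = 33480783/31250000 ≈ 1.0714.


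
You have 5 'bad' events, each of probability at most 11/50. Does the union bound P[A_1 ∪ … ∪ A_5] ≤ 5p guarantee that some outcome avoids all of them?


Union bound: P[∪_{i=1}^{5} A_i] ≤ Σ_i P[A_i] ≤ 5·p = 5·(11/50) = 11/10.
Numerically: 11/10 ≈ 1.1000.
Is 11/10 < 1? NO.
Since the bound 11/10 is ≥ 1, the union bound is uninformative here; it does NOT by itself certify existence.

5·p = 11/10 ≈ 1.1000; existence NOT certified by the union bound.


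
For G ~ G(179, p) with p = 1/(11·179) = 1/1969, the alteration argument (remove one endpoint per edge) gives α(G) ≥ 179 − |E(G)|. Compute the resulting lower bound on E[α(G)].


E[|E(G)|] = C(179, 2)·p = 15931 · (1/1969) = 89/11.
E[α(G)] ≥ n − E[|E(G)|] = 179 − 89/11 = 1880/11.
Numerically: ≈ 170.9091.
(This is only a lower bound; the true E[α(G)] may be larger.)

E[α(G)] ≥ 1880/11 ≈ 170.9091.


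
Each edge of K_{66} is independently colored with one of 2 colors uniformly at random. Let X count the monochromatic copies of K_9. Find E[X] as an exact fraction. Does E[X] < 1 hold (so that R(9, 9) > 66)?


E[X] = C(66, 9) · 2^{1 − 36} = 37014131440 · 2^{−35} = 37014131440/34359738368.
As a reduced fraction: E[X] = 2313383215/2147483648 ≈ 1.0772530.
Is E[X] < 1? NO.
Since E[X] ≥ 1, the first-moment bound is inconclusive at n = 66; it does NOT by itself certify R(9, 9) > 66.

E[X] = 2313383215/2147483648 ≈ 1.0772530; E[X] ≥ 1; first-moment method inconclusive here.


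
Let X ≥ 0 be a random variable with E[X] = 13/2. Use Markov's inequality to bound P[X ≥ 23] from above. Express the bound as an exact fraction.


μ = E[X] = 13/2, a = 23.
Markov: P[X ≥ 23] ≤ μ/a = (13/2)/23 = 13/46.
Numerically: ≈ 0.28261.
(Since a = 23 > μ = 6.50000, the bound 13/46 is < 1 and informative.)

P[X ≥ 23] ≤ 13/46 ≈ 0.28261.


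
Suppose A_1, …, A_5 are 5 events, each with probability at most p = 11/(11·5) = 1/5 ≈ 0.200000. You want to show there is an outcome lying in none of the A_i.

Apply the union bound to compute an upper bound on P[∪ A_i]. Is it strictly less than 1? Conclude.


Union bound: P[∪_{i=1}^{5} A_i] ≤ Σ_i P[A_i] ≤ 5·p = 5·(1/5) = 1.
Numerically: 1 ≈ 1.000000.
Is 1 < 1? NO.
Since the bound 1 is ≥ 1, the union bound is uninformative here; it does NOT by itself certify existence.

5·p = 1 ≈ 1.000000; existence NOT certified by the union bound.


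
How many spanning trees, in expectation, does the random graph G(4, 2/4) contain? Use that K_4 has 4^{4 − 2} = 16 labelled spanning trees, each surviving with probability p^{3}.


K_4 has 4^{4 − 2} = 16 labelled spanning trees.
For each such spanning tree H, let X_H = 1 if all 3 edges of H are present in G. Then P[X_H = 1] = p^{3} = (1/2)^{3} = 1/8.
By linearity of expectation: E[X] = Σ_H E[X_H] = 16 · p^{3} = 16 · 1/8 = 2.
Numerically: E[X] ≈ 2.

E[X] = 16 · (1/2)^{3} = 2 ≈ 2.


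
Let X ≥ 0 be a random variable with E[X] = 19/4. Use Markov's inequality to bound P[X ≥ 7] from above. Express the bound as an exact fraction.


μ = E[X] = 19/4, a = 7.
Markov: P[X ≥ 7] ≤ μ/a = (19/4)/7 = 19/28.
Numerically: ≈ 0.67857.
(Since a = 7 > μ = 4.75000, the bound 19/28 is < 1 and informative.)

P[X ≥ 7] ≤ 19/28 ≈ 0.67857.


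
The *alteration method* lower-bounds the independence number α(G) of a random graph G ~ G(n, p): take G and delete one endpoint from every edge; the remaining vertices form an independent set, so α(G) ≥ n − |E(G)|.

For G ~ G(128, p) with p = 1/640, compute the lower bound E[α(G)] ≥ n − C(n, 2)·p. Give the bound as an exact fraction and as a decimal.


E[|E(G)|] = C(128, 2)·p = 8128 · (1/640) = 127/10.
E[α(G)] ≥ n − E[|E(G)|] = 128 − 127/10 = 1153/10.
Numerically: ≈ 115.30000.
(This is only a lower bound; the true E[α(G)] may be larger.)

E[α(G)] ≥ 1153/10 ≈ 115.30000.


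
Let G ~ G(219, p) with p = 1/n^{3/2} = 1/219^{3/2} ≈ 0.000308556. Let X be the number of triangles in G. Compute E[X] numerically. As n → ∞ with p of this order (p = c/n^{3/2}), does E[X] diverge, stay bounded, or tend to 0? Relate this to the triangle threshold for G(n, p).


Number of potential triangles: C(219, 3) = 1726669.
Each occurs with probability p³ ≈ (0.000308556)³ ≈ 2.93765968e-11.
By linearity: E[X] = C(219, 3)·p³ ≈ 1726669 · 2.93765968e-11 ≈ 0.000051.
Since α = 3/2 > 1, p = c/n^{3/2} = o(1/n) is below the triangle threshold p ~ 1/n. Asymptotically E[X] ~ (c³/6)·n^{3(1−α)} = (1³/6)·n^{-1.5} → 0, so by Markov's inequality G has no triangles w.h.p.

E[X] ≈ 0.000051; in regime p = Θ(1/n^{3/2}) E[X] tends to 0 (below the triangle threshold p ~ 1/n).


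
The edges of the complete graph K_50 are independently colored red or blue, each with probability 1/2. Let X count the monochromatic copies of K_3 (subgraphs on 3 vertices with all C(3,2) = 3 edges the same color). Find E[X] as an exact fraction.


Let X = Σ_S X_S over the C(50, 3) = 19600 subsets S of size 3, where X_S = 1 if the K_3 on S is monochromatic.
For a fixed S, the K_3 on S has C(3, 2) = 3 edges. P[all 3 edges red] = (1/2)^3, and likewise for blue, so P[monochromatic] = 2·(1/2)^3 = 2^{1 − 3} = 1/4.
Summing: E[X] = C(50, 3) · 2^{1 − 3} = 19600 · 1/4 = 4900.
Numerically: E[X] ≈ 4900.00000.

E[X] = C(50,3)·2^(1−C(3,2)) = 4900 ≈ 4900.00000.


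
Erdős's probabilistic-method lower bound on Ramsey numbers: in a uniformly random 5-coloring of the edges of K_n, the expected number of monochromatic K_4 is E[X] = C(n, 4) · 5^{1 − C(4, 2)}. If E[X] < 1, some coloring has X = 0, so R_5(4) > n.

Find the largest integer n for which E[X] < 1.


We need C(n, 4) · 5^{1 − 6} < 1, i.e. C(n, 4) < 5^{6 − 1} = 3125.
Check values of n near the boundary:
  n = 15: C(15, 4) = 1365; 1365 < 3125? YES
  n = 16: C(16, 4) = 1820; 1820 < 3125? YES
  n = 17: C(17, 4) = 2380; 2380 < 3125? YES
  n = 18: C(18, 4) = 3060; 3060 < 3125? YES
  n = 19: C(19, 4) = 3876; 3876 < 3125? NO
  n = 20: C(20, 4) = 4845; 4845 < 3125? NO
  n = 21: C(21, 4) = 5985; 5985 < 3125? NO
The largest n with C(n, 4) < 3125 is n = 18 (where E[X] = 612/625 ≈ 0.979200). Hence R_5(4) > 18, i.e. R_5(4) ≥ 19.

Largest n = 18; hence R_5(4) > 18.


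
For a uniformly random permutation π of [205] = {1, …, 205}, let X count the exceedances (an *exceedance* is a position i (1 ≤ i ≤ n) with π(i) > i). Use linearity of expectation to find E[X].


Write X = Σ_{i=1}^{205} X_i, where X_i = 1_{π(i) > i}.
For each fixed i, π(i) is uniform over {1, …, 205} (marginal of a uniform permutation), so P[π(i) > i] = (n − i)/n. Summing: Σ_{i=1}^{205} (n − i)/n = (0 + 1 + … + 204)/205 = 205(205 − 1)/(2·205) = (205 − 1)/2.
Hence E[X] = Σ_{i=1}^{205} (205 − i)/205 = 102 ≈ 102.0000.

E[X] = 102 = 102.0000.


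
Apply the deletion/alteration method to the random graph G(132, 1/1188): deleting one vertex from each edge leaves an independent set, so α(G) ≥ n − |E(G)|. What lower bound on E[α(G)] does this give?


E[|E(G)|] = C(132, 2)·p = 8646 · (1/1188) = 131/18.
E[α(G)] ≥ n − E[|E(G)|] = 132 − 131/18 = 2245/18.
Numerically: ≈ 124.7222.
(This is only a lower bound; the true E[α(G)] may be larger.)

E[α(G)] ≥ 2245/18 ≈ 124.7222.


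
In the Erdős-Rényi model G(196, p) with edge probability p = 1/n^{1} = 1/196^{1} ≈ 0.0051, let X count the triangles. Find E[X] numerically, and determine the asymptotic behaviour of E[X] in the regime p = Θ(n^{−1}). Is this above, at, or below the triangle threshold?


Number of potential triangles: C(196, 3) = 1235780.
Each occurs with probability p³ ≈ (0.0051)³ ≈ 1.32810e-07.
By linearity: E[X] = C(196, 3)·p³ ≈ 1235780 · 1.32810e-07 ≈ 0.164.
Here α = 1, so p = 1/n is exactly at the triangle threshold p ~ 1/n. Asymptotically E[X] → c³/6 = 1³/6 = 1/6 ≈ 0.167, a bounded constant. In this regime the triangle count is asymptotically Poisson(c³/6).

E[X] ≈ 0.164; in regime p = Θ(1/n^{1}) E[X] stays bounded (at the triangle threshold p ~ 1/n).


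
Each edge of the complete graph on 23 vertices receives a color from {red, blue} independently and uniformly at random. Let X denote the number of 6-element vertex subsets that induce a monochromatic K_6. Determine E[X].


Let X = Σ_S X_S over the C(23, 6) = 100947 subsets S of size 6, where X_S = 1 if the K_6 on S is monochromatic.
For a fixed S, the K_6 on S has C(6, 2) = 15 edges. P[all 15 edges red] = (1/2)^15, and likewise for blue, so P[monochromatic] = 2·(1/2)^15 = 2^{1 − 15} = 1/16384.
Summing: E[X] = C(23, 6) · 2^{1 − 15} = 100947 · 1/16384 = 100947/16384.
Numerically: E[X] ≈ 6.1613.

E[X] = C(23,6)·2^(1−C(6,2)) = 100947/16384 ≈ 6.1613.


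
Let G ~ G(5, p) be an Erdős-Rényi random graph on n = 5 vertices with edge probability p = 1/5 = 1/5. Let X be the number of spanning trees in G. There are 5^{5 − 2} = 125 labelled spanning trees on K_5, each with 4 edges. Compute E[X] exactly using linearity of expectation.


K_5 has 5^{5 − 2} = 125 labelled spanning trees.
For each such spanning tree H, let X_H = 1 if all 4 edges of H are present in G. Then P[X_H = 1] = p^{4} = (1/5)^{4} = 1/625.
By linearity: E[X] = Σ_H E[X_H] = 125 · p^{4} = 125 · 1/625 = 1/5.
Numerically: E[X] ≈ 0.2.

E[X] = 125 · (1/5)^{4} = 1/5 ≈ 0.2.


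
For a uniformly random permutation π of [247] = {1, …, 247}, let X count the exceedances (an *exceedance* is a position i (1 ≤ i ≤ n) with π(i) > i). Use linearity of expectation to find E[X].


Write X = Σ_{i=1}^{247} X_i, where X_i = 1_{π(i) > i}.
For each fixed i, π(i) is uniform over {1, …, 247} (marginal of a uniform permutation), so P[π(i) > i] = (n − i)/n. Summing: Σ_{i=1}^{247} (n − i)/n = (0 + 1 + … + 246)/247 = 247(247 − 1)/(2·247) = (247 − 1)/2.
Hence E[X] = Σ_{i=1}^{247} (247 − i)/247 = 123 ≈ 123.00000.

E[X] = 123 = 123.00000.


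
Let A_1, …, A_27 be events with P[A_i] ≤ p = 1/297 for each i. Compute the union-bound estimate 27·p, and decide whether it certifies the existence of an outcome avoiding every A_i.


Union bound: P[∪_{i=1}^{27} A_i] ≤ Σ_i P[A_i] ≤ 27·p = 27·(1/297) = 1/11.
Numerically: 1/11 ≈ 0.0909091.
Is 1/11 < 1? YES.
Since P[∪ A_i] ≤ 1/11 < 1, the complement has P[∩ A_i^c] ≥ 1 − 1/11 = 10/11 > 0, so some outcome avoids every A_i.

27·p = 1/11 ≈ 0.0909091; existence CERTIFIED by the union bound.


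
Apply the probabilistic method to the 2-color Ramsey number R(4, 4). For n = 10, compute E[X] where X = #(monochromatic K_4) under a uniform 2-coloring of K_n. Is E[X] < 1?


E[X] = C(10, 4) · 2^{1 − 6} = 210 · 2^{−5} = 210/32.
As a reduced fraction: E[X] = 105/16 ≈ 6.562500.
Is E[X] < 1? NO.
Since E[X] ≥ 1, the first-moment bound is inconclusive at n = 10; it does NOT by itself certify R(4, 4) > 10.

E[X] = 105/16 ≈ 6.562500; E[X] ≥ 1; first-moment method inconclusive here.


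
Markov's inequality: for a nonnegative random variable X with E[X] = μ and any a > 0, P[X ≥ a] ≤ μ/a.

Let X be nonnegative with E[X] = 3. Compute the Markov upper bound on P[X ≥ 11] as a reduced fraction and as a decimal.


μ = E[X] = 3, a = 11.
Markov: P[X ≥ 11] ≤ μ/a = (3)/11 = 3/11.
Numerically: ≈ 0.273.
(Since a = 11 > μ = 3.000, the bound 3/11 is < 1 and informative.)

P[X ≥ 11] ≤ 3/11 ≈ 0.273.


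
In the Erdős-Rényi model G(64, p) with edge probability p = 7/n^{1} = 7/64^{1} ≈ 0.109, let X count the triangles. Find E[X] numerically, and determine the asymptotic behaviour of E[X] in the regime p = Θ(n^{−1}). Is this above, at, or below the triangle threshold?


Number of potential triangles: C(64, 3) = 41664.
Each occurs with probability p³ ≈ (0.109)³ ≈ 1.30844e-03.
By linearity: E[X] = C(64, 3)·p³ ≈ 41664 · 1.30844e-03 ≈ 54.515.
Here α = 1, so p = 7/n is exactly at the triangle threshold p ~ 1/n. Asymptotically E[X] → c³/6 = 7³/6 = 343/6 ≈ 57.167, a bounded constant. In this regime the triangle count is asymptotically Poisson(c³/6).

E[X] ≈ 54.515; in regime p = Θ(1/n^{1}) E[X] stays bounded (at the triangle threshold p ~ 1/n).


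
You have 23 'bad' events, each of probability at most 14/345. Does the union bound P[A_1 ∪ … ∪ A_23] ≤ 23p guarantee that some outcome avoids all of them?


Union bound: P[∪_{i=1}^{23} A_i] ≤ Σ_i P[A_i] ≤ 23·p = 23·(14/345) = 14/15.
Numerically: 14/15 ≈ 0.9333.
Is 14/15 < 1? YES.
Since P[∪ A_i] ≤ 14/15 < 1, the complement has P[∩ A_i^c] ≥ 1 − 14/15 = 1/15 > 0, so some outcome avoids every A_i.

23·p = 14/15 ≈ 0.9333; existence CERTIFIED by the union bound.


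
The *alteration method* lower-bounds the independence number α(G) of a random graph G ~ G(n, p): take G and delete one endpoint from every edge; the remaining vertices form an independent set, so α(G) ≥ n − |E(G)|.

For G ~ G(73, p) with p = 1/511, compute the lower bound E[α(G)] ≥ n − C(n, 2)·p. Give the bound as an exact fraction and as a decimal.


E[|E(G)|] = C(73, 2)·p = 2628 · (1/511) = 36/7.
E[α(G)] ≥ n − E[|E(G)|] = 73 − 36/7 = 475/7.
Numerically: ≈ 67.85714.
(This is only a lower bound; the true E[α(G)] may be larger.)

E[α(G)] ≥ 475/7 ≈ 67.85714.


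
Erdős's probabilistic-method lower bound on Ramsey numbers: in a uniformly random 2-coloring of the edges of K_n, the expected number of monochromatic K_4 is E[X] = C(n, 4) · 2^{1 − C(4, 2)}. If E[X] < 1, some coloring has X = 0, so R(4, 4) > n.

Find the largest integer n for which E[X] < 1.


We need C(n, 4) · 2^{1 − 6} < 1, i.e. C(n, 4) < 2^{6 − 1} = 32.
Check values of n near the boundary:
  n = 4: C(4, 4) = 1; 1 < 32? YES
  n = 5: C(5, 4) = 5; 5 < 32? YES
  n = 6: C(6, 4) = 15; 15 < 32? YES
  n = 7: C(7, 4) = 35; 35 < 32? NO
  n = 8: C(8, 4) = 70; 70 < 32? NO
The largest n with C(n, 4) < 32 is n = 6 (where E[X] = 15/32 ≈ 0.468750). Hence R(4, 4) > 6, i.e. R(4, 4) ≥ 7.

Largest n = 6; hence R(4, 4) > 6.


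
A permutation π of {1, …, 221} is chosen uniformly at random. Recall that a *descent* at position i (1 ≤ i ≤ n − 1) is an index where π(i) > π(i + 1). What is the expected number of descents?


Write X = Σ X_I over i = 1, …, 220, with X_I the indicator of one descent.
There are 220 indicators.
For each fixed i, the pair (π(i), π(i+1)) is a uniformly random ordered pair of distinct values from {1, …, 221}; by symmetry P[π(i) > π(i+1)] = 1/2.
By linearity: E[X] = 220 · (1/2) = (221 − 1) · (1/2) = 110 ≈ 110.000000.

E[X] = 110 = 110.000000.


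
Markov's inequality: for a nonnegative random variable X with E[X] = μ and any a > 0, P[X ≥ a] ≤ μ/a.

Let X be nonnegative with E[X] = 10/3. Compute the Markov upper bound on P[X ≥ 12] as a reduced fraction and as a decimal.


μ = E[X] = 10/3, a = 12.
Markov: P[X ≥ 12] ≤ μ/a = (10/3)/12 = 5/18.
Numerically: ≈ 0.277778.
(Since a = 12 > μ = 3.333333, the bound 5/18 is < 1 and informative.)

P[X ≥ 12] ≤ 5/18 ≈ 0.277778.


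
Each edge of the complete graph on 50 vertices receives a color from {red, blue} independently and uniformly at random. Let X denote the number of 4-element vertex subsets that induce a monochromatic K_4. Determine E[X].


Let X = Σ_S X_S over the C(50, 4) = 230300 subsets S of size 4, where X_S = 1 if the K_4 on S is monochromatic.
For a fixed S, the K_4 on S has C(4, 2) = 6 edges. P[all 6 edges red] = (1/2)^6, and likewise for blue, so P[monochromatic] = 2·(1/2)^6 = 2^{1 − 6} = 1/32.
Summing: E[X] = C(50, 4) · 2^{1 − 6} = 230300 · 1/32 = 57575/8.
Numerically: E[X] ≈ 7196.875000.

E[X] = C(50,4)·2^(1−C(4,2)) = 57575/8 ≈ 7196.875000.


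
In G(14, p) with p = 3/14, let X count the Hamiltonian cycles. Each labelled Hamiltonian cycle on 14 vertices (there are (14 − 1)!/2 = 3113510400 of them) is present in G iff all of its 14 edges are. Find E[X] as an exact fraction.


K_14 has (14 − 1)!/2 = 3113510400 labelled Hamiltonian cycles.
For each such Hamiltonian cycle H, let X_H = 1 if all 14 edges of H are present in G. Then P[X_H = 1] = p^{14} = (3/14)^{14} = 4782969/11112006825558016.
By linearity of expectation: E[X] = Σ_H E[X_H] = 3113510400 · p^{14} = 3113510400 · 4782969/11112006825558016 = 4155084744525/3100448333024.
Numerically: E[X] ≈ 1.34.

E[X] = 3113510400 · (3/14)^{14} = 4155084744525/3100448333024 ≈ 1.34.


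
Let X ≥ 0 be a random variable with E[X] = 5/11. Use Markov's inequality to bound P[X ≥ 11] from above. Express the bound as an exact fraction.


μ = E[X] = 5/11, a = 11.
Markov: P[X ≥ 11] ≤ μ/a = (5/11)/11 = 5/121.
Numerically: ≈ 0.041322.
(Since a = 11 > μ = 0.454545, the bound 5/121 is < 1 and informative.)

P[X ≥ 11] ≤ 5/121 ≈ 0.041322.


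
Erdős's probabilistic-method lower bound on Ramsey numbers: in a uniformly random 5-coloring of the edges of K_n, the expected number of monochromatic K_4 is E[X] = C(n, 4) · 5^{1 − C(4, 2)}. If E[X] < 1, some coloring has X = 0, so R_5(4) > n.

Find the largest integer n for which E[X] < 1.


We need C(n, 4) · 5^{1 − 6} < 1, i.e. C(n, 4) < 5^{6 − 1} = 3125.
Check values of n near the boundary:
  n = 14: C(14, 4) = 1001; 1001 < 3125? YES
  n = 15: C(15, 4) = 1365; 1365 < 3125? YES
  n = 16: C(16, 4) = 1820; 1820 < 3125? YES
  n = 17: C(17, 4) = 2380; 2380 < 3125? YES
  n = 18: C(18, 4) = 3060; 3060 < 3125? YES
  n = 19: C(19, 4) = 3876; 3876 < 3125? NO
  n = 20: C(20, 4) = 4845; 4845 < 3125? NO
The largest n with C(n, 4) < 3125 is n = 18 (where E[X] = 612/625 ≈ 0.979). Hence R_5(4) > 18, i.e. R_5(4) ≥ 19.

Largest n = 18; hence R_5(4) > 18.


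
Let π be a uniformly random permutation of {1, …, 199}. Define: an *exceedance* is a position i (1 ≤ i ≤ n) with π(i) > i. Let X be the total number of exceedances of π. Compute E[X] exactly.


Write X = Σ_{i=1}^{199} X_i, where X_i = 1_{π(i) > i}.
For each fixed i, π(i) is uniform over {1, …, 199} (marginal of a uniform permutation), so P[π(i) > i] = (n − i)/n. Summing: Σ_{i=1}^{199} (n − i)/n = (0 + 1 + … + 198)/199 = 199(199 − 1)/(2·199) = (199 − 1)/2.
Hence E[X] = Σ_{i=1}^{199} (199 − i)/199 = 99 ≈ 99.000.

E[X] = 99 = 99.000.


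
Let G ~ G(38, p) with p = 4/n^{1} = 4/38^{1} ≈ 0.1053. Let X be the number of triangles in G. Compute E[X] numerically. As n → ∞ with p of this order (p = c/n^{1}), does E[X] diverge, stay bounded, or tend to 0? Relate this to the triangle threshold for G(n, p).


Number of potential triangles: C(38, 3) = 8436.
Each occurs with probability p³ ≈ (0.1053)³ ≈ 1.166351e-03.
By linearity: E[X] = C(38, 3)·p³ ≈ 8436 · 1.166351e-03 ≈ 9.8393.
Here α = 1, so p = 4/n is exactly at the triangle threshold p ~ 1/n. Asymptotically E[X] → c³/6 = 4³/6 = 32/3 ≈ 10.6667, a bounded constant. In this regime the triangle count is asymptotically Poisson(c³/6).

E[X] ≈ 9.8393; in regime p = Θ(1/n^{1}) E[X] stays bounded (at the triangle threshold p ~ 1/n).


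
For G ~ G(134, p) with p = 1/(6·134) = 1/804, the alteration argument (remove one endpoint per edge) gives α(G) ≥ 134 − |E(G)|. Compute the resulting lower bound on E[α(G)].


E[|E(G)|] = C(134, 2)·p = 8911 · (1/804) = 133/12.
E[α(G)] ≥ n − E[|E(G)|] = 134 − 133/12 = 1475/12.
Numerically: ≈ 122.917.
(This is only a lower bound; the true E[α(G)] may be larger.)

E[α(G)] ≥ 1475/12 ≈ 122.917.


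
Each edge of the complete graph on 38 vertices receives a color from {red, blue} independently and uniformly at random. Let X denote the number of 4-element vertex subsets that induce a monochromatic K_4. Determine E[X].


Let X = Σ_S X_S over the C(38, 4) = 73815 subsets S of size 4, where X_S = 1 if the K_4 on S is monochromatic.
For a fixed S, the K_4 on S has C(4, 2) = 6 edges. P[all 6 edges red] = (1/2)^6, and likewise for blue, so P[monochromatic] = 2·(1/2)^6 = 2^{1 − 6} = 1/32.
By linearity of expectation: E[X] = C(38, 4) · 2^{1 − 6} = 73815 · 1/32 = 73815/32.
Numerically: E[X] ≈ 2306.718750.

E[X] = C(38,4)·2^(1−C(4,2)) = 73815/32 ≈ 2306.718750.


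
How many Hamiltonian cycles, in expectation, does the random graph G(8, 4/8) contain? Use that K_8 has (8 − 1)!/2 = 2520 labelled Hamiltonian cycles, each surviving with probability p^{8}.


K_8 has (8 − 1)!/2 = 2520 labelled Hamiltonian cycles.
For each such Hamiltonian cycle H, let X_H = 1 if all 8 edges of H are present in G. Then P[X_H = 1] = p^{8} = (1/2)^{8} = 1/256.
By linearity: E[X] = Σ_H E[X_H] = 2520 · p^{8} = 2520 · 1/256 = 315/32.
Numerically: E[X] ≈ 9.844.

E[X] = 2520 · (1/2)^{8} = 315/32 ≈ 9.844.


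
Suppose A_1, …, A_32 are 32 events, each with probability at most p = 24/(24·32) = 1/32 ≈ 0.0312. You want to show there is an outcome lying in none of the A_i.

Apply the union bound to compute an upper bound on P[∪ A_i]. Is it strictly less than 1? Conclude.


Union bound: P[∪_{i=1}^{32} A_i] ≤ Σ_i P[A_i] ≤ 32·p = 32·(1/32) = 1.
Numerically: 1 ≈ 1.0000.
Is 1 < 1? NO.
Since the bound 1 is ≥ 1, the union bound is uninformative here; it does NOT by itself certify existence.

32·p = 1 ≈ 1.0000; existence NOT certified by the union bound.


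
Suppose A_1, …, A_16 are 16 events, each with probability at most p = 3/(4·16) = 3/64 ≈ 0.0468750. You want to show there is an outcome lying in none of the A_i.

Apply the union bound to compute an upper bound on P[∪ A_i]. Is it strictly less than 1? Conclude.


Union bound: P[∪_{i=1}^{16} A_i] ≤ Σ_i P[A_i] ≤ 16·p = 16·(3/64) = 3/4.
Numerically: 3/4 ≈ 0.7500000.
Is 3/4 < 1? YES.
Since P[∪ A_i] ≤ 3/4 < 1, the complement has P[∩ A_i^c] ≥ 1 − 3/4 = 1/4 > 0, so some outcome avoids every A_i.

16·p = 3/4 ≈ 0.7500000; existence CERTIFIED by the union bound.


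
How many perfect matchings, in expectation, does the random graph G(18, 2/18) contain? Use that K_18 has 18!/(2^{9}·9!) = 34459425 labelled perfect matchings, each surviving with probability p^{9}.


K_18 has 18!/(2^{9}·9!) = 34459425 labelled perfect matchings.
For each such perfect matching H, let X_H = 1 if all 9 edges of H are present in G. Then P[X_H = 1] = p^{9} = (1/9)^{9} = 1/387420489.
Summing the indicators: E[X] = Σ_H E[X_H] = 34459425 · p^{9} = 34459425 · 1/387420489 = 425425/4782969.
Numerically: E[X] ≈ 0.08895.

E[X] = 34459425 · (1/9)^{9} = 425425/4782969 ≈ 0.08895.


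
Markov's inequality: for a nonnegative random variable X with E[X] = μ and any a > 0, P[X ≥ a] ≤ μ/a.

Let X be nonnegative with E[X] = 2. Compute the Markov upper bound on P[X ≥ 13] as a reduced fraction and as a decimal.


μ = E[X] = 2, a = 13.
Markov: P[X ≥ 13] ≤ μ/a = (2)/13 = 2/13.
Numerically: ≈ 0.153846.
(Since a = 13 > μ = 2.000000, the bound 2/13 is < 1 and informative.)

P[X ≥ 13] ≤ 2/13 ≈ 0.153846.


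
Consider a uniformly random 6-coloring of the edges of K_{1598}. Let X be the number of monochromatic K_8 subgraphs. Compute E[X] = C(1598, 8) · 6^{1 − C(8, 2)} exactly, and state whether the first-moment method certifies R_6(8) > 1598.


E[X] = C(1598, 8) · 6^{1 − 28} = 1036267977730442348529 · 6^{−27} = 1036267977730442348529/1023490369077469249536.
As a reduced fraction: E[X] = 115140886414493594281/113721152119718805504 ≈ 1.0124843.
Is E[X] < 1? NO.
Since E[X] ≥ 1, the first-moment bound is inconclusive at n = 1598; it does NOT by itself certify R_6(8) > 1598.

E[X] = 115140886414493594281/113721152119718805504 ≈ 1.0124843; E[X] ≥ 1; first-moment method inconclusive here.


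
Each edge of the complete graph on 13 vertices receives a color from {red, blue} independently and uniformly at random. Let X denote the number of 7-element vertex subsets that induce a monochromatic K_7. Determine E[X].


Let X = Σ_S X_S over the C(13, 7) = 1716 subsets S of size 7, where X_S = 1 if the K_7 on S is monochromatic.
For a fixed S, the K_7 on S has C(7, 2) = 21 edges. P[all 21 edges red] = (1/2)^21, and likewise for blue, so P[monochromatic] = 2·(1/2)^21 = 2^{1 − 21} = 1/1048576.
Summing: E[X] = C(13, 7) · 2^{1 − 21} = 1716 · 1/1048576 = 429/262144.
Numerically: E[X] ≈ 0.002.

E[X] = C(13,7)·2^(1−C(7,2)) = 429/262144 ≈ 0.002.


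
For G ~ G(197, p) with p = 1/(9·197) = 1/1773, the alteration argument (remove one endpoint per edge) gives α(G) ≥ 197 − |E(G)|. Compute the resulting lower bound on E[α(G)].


E[|E(G)|] = C(197, 2)·p = 19306 · (1/1773) = 98/9.
E[α(G)] ≥ n − E[|E(G)|] = 197 − 98/9 = 1675/9.
Numerically: ≈ 186.1111.
(This is only a lower bound; the true E[α(G)] may be larger.)

E[α(G)] ≥ 1675/9 ≈ 186.1111.


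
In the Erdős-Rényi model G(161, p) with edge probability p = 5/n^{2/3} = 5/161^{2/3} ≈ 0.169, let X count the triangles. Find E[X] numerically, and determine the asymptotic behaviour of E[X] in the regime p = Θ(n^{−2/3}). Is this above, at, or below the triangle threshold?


Number of potential triangles: C(161, 3) = 682640.
Each occurs with probability p³ ≈ (0.169)³ ≈ 4.82234e-03.
By linearity: E[X] = C(161, 3)·p³ ≈ 682640 · 4.82234e-03 ≈ 3291.925.
Since α = 2/3 < 1, p = c/n^{2/3} ≫ 1/n is above the triangle threshold p ~ 1/n. Asymptotically E[X] ~ (c³/6)·n^{3(1−α)} = (5³/6)·n^{1} → ∞; triangles are abundant w.h.p.

E[X] ≈ 3291.925; in regime p = Θ(1/n^{2/3}) E[X] diverges (above the triangle threshold p ~ 1/n).


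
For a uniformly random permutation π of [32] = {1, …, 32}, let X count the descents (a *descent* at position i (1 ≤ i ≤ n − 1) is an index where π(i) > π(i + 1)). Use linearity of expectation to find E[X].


Write X = Σ X_I over i = 1, …, 31, with X_I the indicator of one descent.
There are 31 indicators.
For each fixed i, the pair (π(i), π(i+1)) is a uniformly random ordered pair of distinct values from {1, …, 32}; by symmetry P[π(i) > π(i+1)] = 1/2.
By linearity: E[X] = 31 · (1/2) = (32 − 1) · (1/2) = 31/2 ≈ 15.5000.

E[X] = 31/2 = 15.5000.


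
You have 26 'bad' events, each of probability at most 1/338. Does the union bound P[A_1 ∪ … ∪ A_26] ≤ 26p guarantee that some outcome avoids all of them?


Union bound: P[∪_{i=1}^{26} A_i] ≤ Σ_i P[A_i] ≤ 26·p = 26·(1/338) = 1/13.
Numerically: 1/13 ≈ 0.077.
Is 1/13 < 1? YES.
Since P[∪ A_i] ≤ 1/13 < 1, the complement has P[∩ A_i^c] ≥ 1 − 1/13 = 12/13 > 0, so some outcome avoids every A_i.

26·p = 1/13 ≈ 0.077; existence CERTIFIED by the union bound.
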